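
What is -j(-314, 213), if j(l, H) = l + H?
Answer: 101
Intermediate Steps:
j(l, H) = H + l
-j(-314, 213) = -(213 - 314) = -1*(-101) = 101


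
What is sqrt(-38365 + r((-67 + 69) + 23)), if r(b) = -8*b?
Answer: 3*I*sqrt(4285) ≈ 196.38*I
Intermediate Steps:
sqrt(-38365 + r((-67 + 69) + 23)) = sqrt(-38365 - 8*((-67 + 69) + 23)) = sqrt(-38365 - 8*(2 + 23)) = sqrt(-38365 - 8*25) = sqrt(-38365 - 200) = sqrt(-38565) = 3*I*sqrt(4285)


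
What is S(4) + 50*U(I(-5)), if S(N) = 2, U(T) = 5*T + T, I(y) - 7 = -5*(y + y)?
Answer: 17102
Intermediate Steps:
I(y) = 7 - 10*y (I(y) = 7 - 5*(y + y) = 7 - 10*y)
U(T) = 6*T
S(4) + 50*U(I(-5)) = 2 + 50*(6*(7 - 10*(-5))) = 2 + 50*(6*(7 + 50)) = 2 + 50*(6*57) = 2 + 50*342 = 2 + 17100 = 17102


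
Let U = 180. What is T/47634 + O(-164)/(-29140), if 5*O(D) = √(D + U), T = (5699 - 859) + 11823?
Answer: 606902141/1735068450 ≈ 0.34979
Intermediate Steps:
T = 16663 (T = 4840 + 11823 = 16663)
O(D) = √(180 + D)/5 (O(D) = √(D + 180)/5 = √(180 + D)/5)
T/47634 + O(-164)/(-29140) = 16663/47634 + (√(180 - 164)/5)/(-29140) = 16663*(1/47634) + (√16/5)*(-1/29140) = 16663/47634 + ((⅕)*4)*(-1/29140) = 16663/47634 + (⅘)*(-1/29140) = 16663/47634 - 1/36425 = 606902141/1735068450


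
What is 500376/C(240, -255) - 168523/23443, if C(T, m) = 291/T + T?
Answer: 935173177109/452379571 ≈ 2067.2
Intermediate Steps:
C(T, m) = T + 291/T
500376/C(240, -255) - 168523/23443 = 500376/(240 + 291/240) - 168523/23443 = 500376/(240 + 291*(1/240)) - 168523*1/23443 = 500376/(240 + 97/80) - 168523/23443 = 500376/(19297/80) - 168523/23443 = 500376*(80/19297) - 168523/23443 = 40030080/19297 - 168523/23443 = 935173177109/452379571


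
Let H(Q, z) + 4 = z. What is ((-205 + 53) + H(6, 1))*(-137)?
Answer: 21235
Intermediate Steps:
H(Q, z) = -4 + z
((-205 + 53) + H(6, 1))*(-137) = ((-205 + 53) + (-4 + 1))*(-137) = (-152 - 3)*(-137) = -155*(-137) = 21235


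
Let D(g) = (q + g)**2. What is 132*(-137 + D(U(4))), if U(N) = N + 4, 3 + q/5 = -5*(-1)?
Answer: 24684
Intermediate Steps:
q = 10 (q = -15 + 5*(-5*(-1)) = -15 + 5*5 = -15 + 25 = 10)
U(N) = 4 + N
D(g) = (10 + g)**2
132*(-137 + D(U(4))) = 132*(-137 + (10 + (4 + 4))**2) = 132*(-137 + (10 + 8)**2) = 132*(-137 + 18**2) = 132*(-137 + 324) = 132*187 = 24684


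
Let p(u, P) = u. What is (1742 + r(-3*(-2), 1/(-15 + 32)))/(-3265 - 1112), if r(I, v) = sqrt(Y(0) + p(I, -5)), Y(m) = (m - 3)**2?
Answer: -1742/4377 - sqrt(15)/4377 ≈ -0.39887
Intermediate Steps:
Y(m) = (-3 + m)**2
r(I, v) = sqrt(9 + I) (r(I, v) = sqrt((-3 + 0)**2 + I) = sqrt((-3)**2 + I) = sqrt(9 + I))
(1742 + r(-3*(-2), 1/(-15 + 32)))/(-3265 - 1112) = (1742 + sqrt(9 - 3*(-2)))/(-3265 - 1112) = (1742 + sqrt(9 + 6))/(-4377) = (1742 + sqrt(15))*(-1/4377) = -1742/4377 - sqrt(15)/4377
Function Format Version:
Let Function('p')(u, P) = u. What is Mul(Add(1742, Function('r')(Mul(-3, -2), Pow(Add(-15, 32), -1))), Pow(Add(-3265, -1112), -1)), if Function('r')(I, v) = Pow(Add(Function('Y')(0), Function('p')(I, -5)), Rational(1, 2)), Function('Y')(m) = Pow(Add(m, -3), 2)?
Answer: Add(Rational(-1742, 4377), Mul(Rational(-1, 4377), Pow(15, Rational(1, 2)))) ≈ -0.39887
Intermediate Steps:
Function('Y')(m) = Pow(Add(-3, m), 2)
Function('r')(I, v) = Pow(Add(9, I), Rational(1, 2)) (Function('r')(I, v) = Pow(Add(Pow(Add(-3, 0), 2), I), Rational(1, 2)) = Pow(Add(Pow(-3, 2), I), Rational(1, 2)) = Pow(Add(9, I), Rational(1, 2)))
Mul(Add(1742, Function('r')(Mul(-3, -2), Pow(Add(-15, 32), -1))), Pow(Add(-3265, -1112), -1)) = Mul(Add(1742, Pow(Add(9, Mul(-3, -2)), Rational(1, 2))), Pow(Add(-3265, -1112), -1)) = Mul(Add(1742, Pow(Add(9, 6), Rational(1, 2))), Pow(-4377, -1)) = Mul(Add(1742, Pow(15, Rational(1, 2))), Rational(-1, 4377)) = Add(Rational(-1742, 4377), Mul(Rational(-1, 4377), Pow(15, Rational(1, 2))))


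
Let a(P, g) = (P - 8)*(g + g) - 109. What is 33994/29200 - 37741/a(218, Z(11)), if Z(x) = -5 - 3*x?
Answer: 824143393/234607400 ≈ 3.5129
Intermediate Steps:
a(P, g) = -109 + 2*g*(-8 + P) (a(P, g) = (-8 + P)*(2*g) - 109 = 2*g*(-8 + P) - 109 = -109 + 2*g*(-8 + P))
33994/29200 - 37741/a(218, Z(11)) = 33994/29200 - 37741/(-109 - 16*(-5 - 3*11) + 2*218*(-5 - 3*11)) = 33994*(1/29200) - 37741/(-109 - 16*(-5 - 33) + 2*218*(-5 - 33)) = 16997/14600 - 37741/(-109 - 16*(-38) + 2*218*(-38)) = 16997/14600 - 37741/(-109 + 608 - 16568) = 16997/14600 - 37741/(-16069) = 16997/14600 - 37741*(-1/16069) = 16997/14600 + 37741/16069 = 824143393/234607400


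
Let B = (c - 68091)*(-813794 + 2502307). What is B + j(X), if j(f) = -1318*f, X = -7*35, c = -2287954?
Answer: -3978212288175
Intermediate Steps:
B = -3978212611085 (B = (-2287954 - 68091)*(-813794 + 2502307) = -2356045*1688513 = -3978212611085)
X = -245
B + j(X) = -3978212611085 - 1318*(-245) = -3978212611085 + 322910 = -3978212288175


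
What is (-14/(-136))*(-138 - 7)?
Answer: -1015/68 ≈ -14.926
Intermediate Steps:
(-14/(-136))*(-138 - 7) = -14*(-1/136)*(-145) = (7/68)*(-145) = -1015/68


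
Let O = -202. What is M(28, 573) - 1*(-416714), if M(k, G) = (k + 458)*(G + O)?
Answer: 597020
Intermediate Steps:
M(k, G) = (-202 + G)*(458 + k) (M(k, G) = (k + 458)*(G - 202) = (458 + k)*(-202 + G) = (-202 + G)*(458 + k))
M(28, 573) - 1*(-416714) = (-92516 - 202*28 + 458*573 + 573*28) - 1*(-416714) = (-92516 - 5656 + 262434 + 16044) + 416714 = 180306 + 416714 = 597020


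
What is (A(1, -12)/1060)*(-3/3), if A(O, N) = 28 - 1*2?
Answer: -13/530 ≈ -0.024528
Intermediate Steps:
A(O, N) = 26 (A(O, N) = 28 - 2 = 26)
(A(1, -12)/1060)*(-3/3) = (26/1060)*(-3/3) = (26*(1/1060))*(-3*⅓) = (13/530)*(-1) = -13/530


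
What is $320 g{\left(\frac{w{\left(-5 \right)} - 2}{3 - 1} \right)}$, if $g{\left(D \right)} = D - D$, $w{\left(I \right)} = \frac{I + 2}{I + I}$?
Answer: $0$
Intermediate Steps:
$w{\left(I \right)} = \frac{2 + I}{2 I}$
$g{\left(D \right)} = 0$
$320 g{\left(\frac{w{\left(-5 \right)} - 2}{3 - 1} \right)} = 320 \cdot 0 = 0$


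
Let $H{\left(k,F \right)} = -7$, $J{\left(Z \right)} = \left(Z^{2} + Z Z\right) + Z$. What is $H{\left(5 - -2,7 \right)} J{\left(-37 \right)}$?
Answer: $-18907$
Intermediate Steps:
$J{\left(Z \right)} = Z + 2 Z^{2}$ ($J{\left(Z \right)} = \left(Z^{2} + Z^{2}\right) + Z = 2 Z^{2} + Z = Z + 2 Z^{2}$)
$H{\left(5 - -2,7 \right)} J{\left(-37 \right)} = - 7 \left(- 37 \left(1 + 2 \left(-37\right)\right)\right) = - 7 \left(- 37 \left(1 - 74\right)\right) = - 7 \left(\left(-37\right) \left(-73\right)\right) = \left(-7\right) 2701 = -18907$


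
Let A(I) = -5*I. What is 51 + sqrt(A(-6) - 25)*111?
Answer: 51 + 111*sqrt(5) ≈ 299.20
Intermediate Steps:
51 + sqrt(A(-6) - 25)*111 = 51 + sqrt(-5*(-6) - 25)*111 = 51 + sqrt(30 - 25)*111 = 51 + sqrt(5)*111 = 51 + 111*sqrt(5)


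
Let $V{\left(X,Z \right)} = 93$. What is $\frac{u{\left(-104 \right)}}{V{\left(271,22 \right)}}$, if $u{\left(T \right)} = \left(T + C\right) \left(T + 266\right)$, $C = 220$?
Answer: $\frac{6264}{31} \approx 202.06$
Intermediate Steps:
$u{\left(T \right)} = \left(220 + T\right) \left(266 + T\right)$ ($u{\left(T \right)} = \left(T + 220\right) \left(T + 266\right) = \left(220 + T\right) \left(266 + T\right)$)
$\frac{u{\left(-104 \right)}}{V{\left(271,22 \right)}} = \frac{58520 + \left(-104\right)^{2} + 486 \left(-104\right)}{93} = \left(58520 + 10816 - 50544\right) \frac{1}{93} = 18792 \cdot \frac{1}{93} = \frac{6264}{31}$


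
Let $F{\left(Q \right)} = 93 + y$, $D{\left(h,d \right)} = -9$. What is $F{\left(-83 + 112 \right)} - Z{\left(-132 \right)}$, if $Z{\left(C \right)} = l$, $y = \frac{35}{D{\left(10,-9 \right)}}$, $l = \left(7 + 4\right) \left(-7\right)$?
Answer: $\frac{1495}{9} \approx 166.11$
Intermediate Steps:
$l = -77$ ($l = 11 \left(-7\right) = -77$)
$y = - \frac{35}{9}$ ($y = \frac{35}{-9} = 35 \left(- \frac{1}{9}\right) = - \frac{35}{9} \approx -3.8889$)
$Z{\left(C \right)} = -77$
$F{\left(Q \right)} = \frac{802}{9}$ ($F{\left(Q \right)} = 93 - \frac{35}{9} = \frac{802}{9}$)
$F{\left(-83 + 112 \right)} - Z{\left(-132 \right)} = \frac{802}{9} - -77 = \frac{802}{9} + 77 = \frac{1495}{9}$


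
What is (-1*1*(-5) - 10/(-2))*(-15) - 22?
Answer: -172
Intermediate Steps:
(-1*1*(-5) - 10/(-2))*(-15) - 22 = (-1*(-5) - 10*(-½))*(-15) - 22 = (5 + 5)*(-15) - 22 = 10*(-15) - 22 = -150 - 22 = -172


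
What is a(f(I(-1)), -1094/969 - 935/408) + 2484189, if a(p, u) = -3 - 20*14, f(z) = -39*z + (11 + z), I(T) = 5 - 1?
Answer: 2483906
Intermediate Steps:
I(T) = 4
f(z) = 11 - 38*z
a(p, u) = -283 (a(p, u) = -3 - 280 = -283)
a(f(I(-1)), -1094/969 - 935/408) + 2484189 = -283 + 2484189 = 2483906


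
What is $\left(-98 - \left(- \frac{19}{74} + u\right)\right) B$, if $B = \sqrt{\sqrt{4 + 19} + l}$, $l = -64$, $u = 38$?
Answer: $- \frac{10045 i \sqrt{64 - \sqrt{23}}}{74} \approx - 1044.5 i$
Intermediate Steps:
$B = \sqrt{-64 + \sqrt{23}}$ ($B = \sqrt{\sqrt{4 + 19} - 64} = \sqrt{\sqrt{23} - 64} = \sqrt{-64 + \sqrt{23}} \approx 7.6944 i$)
$\left(-98 - \left(- \frac{19}{74} + u\right)\right) B = \left(-98 - \left(38 + \frac{19}{-74}\right)\right) \sqrt{-64 + \sqrt{23}} = \left(-98 - \frac{2793}{74}\right) \sqrt{-64 + \sqrt{23}} = - \frac{10045 \sqrt{-64 + \sqrt{23}}}{74}$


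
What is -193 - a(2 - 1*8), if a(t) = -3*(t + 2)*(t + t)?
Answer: -49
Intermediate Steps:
a(t) = -6*t*(2 + t) (a(t) = -3*(2 + t)*2*t = -6*t*(2 + t))
-193 - a(2 - 1*8) = -193 - (-6)*(2 - 1*8)*(2 + (2 - 1*8)) = -193 - (-6)*(2 - 8)*(2 + (2 - 8)) = -193 - (-6)*(-6)*(2 - 6) = -193 - (-6)*(-6)*(-4) = -193 - 1*(-144) = -193 + 144 = -49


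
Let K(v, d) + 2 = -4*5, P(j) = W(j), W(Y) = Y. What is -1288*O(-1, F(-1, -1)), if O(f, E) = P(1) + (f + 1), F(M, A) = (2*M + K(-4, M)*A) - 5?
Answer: -1288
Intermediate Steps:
P(j) = j
K(v, d) = -22 (K(v, d) = -2 - 4*5 = -2 - 20 = -22)
F(M, A) = -5 - 22*A + 2*M (F(M, A) = (2*M - 22*A) - 5 = (-22*A + 2*M) - 5 = -5 - 22*A + 2*M)
O(f, E) = 2 + f (O(f, E) = 1 + (f + 1) = 1 + (1 + f) = 2 + f)
-1288*O(-1, F(-1, -1)) = -1288*(2 - 1) = -1288*1 = -1288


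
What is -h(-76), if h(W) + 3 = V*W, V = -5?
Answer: -377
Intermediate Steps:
h(W) = -3 - 5*W
-h(-76) = -(-3 - 5*(-76)) = -(-3 + 380) = -1*377 = -377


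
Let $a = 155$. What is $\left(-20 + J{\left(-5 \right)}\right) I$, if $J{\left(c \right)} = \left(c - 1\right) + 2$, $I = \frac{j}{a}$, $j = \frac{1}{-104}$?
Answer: $\frac{3}{2015} \approx 0.0014888$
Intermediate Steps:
$j = - \frac{1}{104} \approx -0.0096154$
$I = - \frac{1}{16120}$ ($I = - \frac{1}{104 \cdot 155} = \left(- \frac{1}{104}\right) \frac{1}{155} = - \frac{1}{16120} \approx -6.2035 \cdot 10^{-5}$)
$J{\left(c \right)} = 1 + c$ ($J{\left(c \right)} = \left(-1 + c\right) + 2 = 1 + c$)
$\left(-20 + J{\left(-5 \right)}\right) I = \left(-20 + \left(1 - 5\right)\right) \left(- \frac{1}{16120}\right) = \left(-20 - 4\right) \left(- \frac{1}{16120}\right) = \left(-24\right) \left(- \frac{1}{16120}\right) = \frac{3}{2015}$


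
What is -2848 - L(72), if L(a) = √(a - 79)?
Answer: -2848 - I*√7 ≈ -2848.0 - 2.6458*I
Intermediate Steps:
L(a) = √(-79 + a)
-2848 - L(72) = -2848 - √(-79 + 72) = -2848 - √(-7) = -2848 - I*√7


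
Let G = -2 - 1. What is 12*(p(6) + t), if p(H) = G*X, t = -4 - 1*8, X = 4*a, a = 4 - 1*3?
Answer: -288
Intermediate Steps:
G = -3
a = 1 (a = 4 - 3 = 1)
X = 4 (X = 4*1 = 4)
t = -12 (t = -4 - 8 = -12)
p(H) = -12 (p(H) = -3*4 = -12)
12*(p(6) + t) = 12*(-12 - 12) = 12*(-24) = -288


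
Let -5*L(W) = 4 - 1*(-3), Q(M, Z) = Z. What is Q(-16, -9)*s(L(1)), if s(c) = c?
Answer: 63/5 ≈ 12.600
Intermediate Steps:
L(W) = -7/5 (L(W) = -(4 - 1*(-3))/5 = -(4 + 3)/5 = -⅕*7 = -7/5)
Q(-16, -9)*s(L(1)) = -9*(-7/5) = 63/5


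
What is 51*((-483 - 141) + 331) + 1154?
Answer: -13789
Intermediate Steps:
51*((-483 - 141) + 331) + 1154 = 51*(-624 + 331) + 1154 = 51*(-293) + 1154 = -14943 + 1154 = -13789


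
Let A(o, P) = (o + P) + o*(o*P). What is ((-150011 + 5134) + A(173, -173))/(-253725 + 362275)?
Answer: -2661297/54275 ≈ -49.034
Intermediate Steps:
A(o, P) = P + o + P*o² (A(o, P) = (P + o) + o*(P*o) = (P + o) + P*o² = P + o + P*o²)
((-150011 + 5134) + A(173, -173))/(-253725 + 362275) = ((-150011 + 5134) + (-173 + 173 - 173*173²))/(-253725 + 362275) = (-144877 + (-173 + 173 - 173*29929))/108550 = (-144877 + (-173 + 173 - 5177717))*(1/108550) = (-144877 - 5177717)*(1/108550) = -5322594*1/108550 = -2661297/54275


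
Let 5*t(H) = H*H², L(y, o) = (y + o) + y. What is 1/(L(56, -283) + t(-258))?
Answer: -5/17174367 ≈ -2.9113e-7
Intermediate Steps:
L(y, o) = o + 2*y (L(y, o) = (o + y) + y = o + 2*y)
t(H) = H³/5 (t(H) = (H*H²)/5 = H³/5)
1/(L(56, -283) + t(-258)) = 1/((-283 + 2*56) + (⅕)*(-258)³) = 1/((-283 + 112) + (⅕)*(-17173512)) = 1/(-171 - 17173512/5) = 1/(-17174367/5) = -5/17174367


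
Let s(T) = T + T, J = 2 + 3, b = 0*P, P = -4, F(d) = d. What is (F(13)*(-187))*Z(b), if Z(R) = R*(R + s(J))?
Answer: 0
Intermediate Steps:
b = 0 (b = 0*(-4) = 0)
J = 5
s(T) = 2*T
Z(R) = R*(10 + R) (Z(R) = R*(R + 2*5) = R*(R + 10) = R*(10 + R))
(F(13)*(-187))*Z(b) = (13*(-187))*(0*(10 + 0)) = -0*10 = -2431*0 = 0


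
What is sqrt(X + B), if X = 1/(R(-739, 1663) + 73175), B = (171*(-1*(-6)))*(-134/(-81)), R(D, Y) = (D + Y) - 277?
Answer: sqrt(83249429725182)/221466 ≈ 41.199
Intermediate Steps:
R(D, Y) = -277 + D + Y
B = 5092/3 (B = (171*6)*(-134*(-1/81)) = 1026*(134/81) = 5092/3 ≈ 1697.3)
X = 1/73822 (X = 1/((-277 - 739 + 1663) + 73175) = 1/(647 + 73175) = 1/73822 ≈ 1.3546e-5)
sqrt(X + B) = sqrt(1/73822 + 5092/3) = sqrt(375901627/221466) = sqrt(83249429725182)/221466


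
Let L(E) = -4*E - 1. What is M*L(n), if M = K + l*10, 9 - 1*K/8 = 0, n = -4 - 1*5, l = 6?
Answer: 4620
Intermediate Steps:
n = -9 (n = -4 - 5 = -9)
K = 72 (K = 72 - 8*0 = 72 + 0 = 72)
L(E) = -1 - 4*E
M = 132 (M = 72 + 6*10 = 72 + 60 = 132)
M*L(n) = 132*(-1 - 4*(-9)) = 132*(-1 + 36) = 132*35 = 4620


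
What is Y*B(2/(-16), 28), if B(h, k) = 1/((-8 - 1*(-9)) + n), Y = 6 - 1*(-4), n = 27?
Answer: 5/14 ≈ 0.35714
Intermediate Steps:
Y = 10 (Y = 6 + 4 = 10)
B(h, k) = 1/28 (B(h, k) = 1/((-8 - 1*(-9)) + 27) = 1/((-8 + 9) + 27) = 1/(1 + 27) = 1/28)
Y*B(2/(-16), 28) = 10*(1/28) = 5/14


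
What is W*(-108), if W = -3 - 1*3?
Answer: 648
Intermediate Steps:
W = -6 (W = -3 - 3 = -6)
W*(-108) = -6*(-108) = 648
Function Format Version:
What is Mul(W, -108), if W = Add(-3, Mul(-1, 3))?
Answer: 648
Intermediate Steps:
W = -6 (W = Add(-3, -3) = -6)
Mul(W, -108) = Mul(-6, -108) = 648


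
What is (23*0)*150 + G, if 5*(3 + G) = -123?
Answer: -138/5 ≈ -27.600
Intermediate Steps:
G = -138/5 (G = -3 + (1/5)*(-123) = -3 - 123/5 = -138/5 ≈ -27.600)
(23*0)*150 + G = (23*0)*150 - 138/5 = 0*150 - 138/5 = 0 - 138/5 = -138/5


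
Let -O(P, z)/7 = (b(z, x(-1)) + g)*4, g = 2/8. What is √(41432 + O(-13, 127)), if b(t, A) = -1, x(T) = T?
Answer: √41453 ≈ 203.60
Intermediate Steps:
g = ¼ (g = 2*(⅛) = ¼ ≈ 0.25000)
O(P, z) = 21 (O(P, z) = -7*(-1 + ¼)*4 = -(-21)*4/4 = -7*(-3) = 21)
√(41432 + O(-13, 127)) = √(41432 + 21) = √41453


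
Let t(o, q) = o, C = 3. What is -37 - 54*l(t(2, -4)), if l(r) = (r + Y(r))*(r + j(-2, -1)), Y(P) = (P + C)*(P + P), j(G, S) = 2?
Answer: -4789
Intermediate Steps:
Y(P) = 2*P*(3 + P) (Y(P) = (P + 3)*(P + P) = (3 + P)*(2*P) = 2*P*(3 + P))
l(r) = (2 + r)*(r + 2*r*(3 + r)) (l(r) = (r + 2*r*(3 + r))*(r + 2) = (r + 2*r*(3 + r))*(2 + r) = (2 + r)*(r + 2*r*(3 + r)))
-37 - 54*l(t(2, -4)) = -37 - 108*(14 + 2*2**2 + 11*2) = -37 - 108*(14 + 2*4 + 22) = -37 - 108*(14 + 8 + 22) = -37 - 108*44 = -37 - 54*88 = -37 - 4752 = -4789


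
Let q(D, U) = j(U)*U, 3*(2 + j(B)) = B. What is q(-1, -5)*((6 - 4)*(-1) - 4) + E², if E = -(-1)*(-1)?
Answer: -109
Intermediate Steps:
j(B) = -2 + B/3
q(D, U) = U*(-2 + U/3) (q(D, U) = (-2 + U/3)*U = U*(-2 + U/3))
E = -1 (E = -1*1 = -1)
q(-1, -5)*((6 - 4)*(-1) - 4) + E² = ((⅓)*(-5)*(-6 - 5))*((6 - 4)*(-1) - 4) + (-1)² = ((⅓)*(-5)*(-11))*(2*(-1) - 4) + 1 = 55*(-2 - 4)/3 + 1 = (55/3)*(-6) + 1 = -110 + 1 = -109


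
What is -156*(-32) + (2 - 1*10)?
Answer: 4984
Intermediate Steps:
-156*(-32) + (2 - 1*10) = 4992 + (2 - 10) = 4992 - 8 = 4984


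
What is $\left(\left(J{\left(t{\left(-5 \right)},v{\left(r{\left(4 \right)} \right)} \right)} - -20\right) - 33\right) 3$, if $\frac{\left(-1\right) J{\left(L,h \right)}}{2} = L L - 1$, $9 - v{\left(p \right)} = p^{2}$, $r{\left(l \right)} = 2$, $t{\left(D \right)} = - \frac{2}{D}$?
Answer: $- \frac{849}{25} \approx -33.96$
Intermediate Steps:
$v{\left(p \right)} = 9 - p^{2}$
$J{\left(L,h \right)} = 2 - 2 L^{2}$ ($J{\left(L,h \right)} = - 2 \left(L L - 1\right) = - 2 \left(L^{2} - 1\right) = - 2 \left(-1 + L^{2}\right) = 2 - 2 L^{2}$)
$\left(\left(J{\left(t{\left(-5 \right)},v{\left(r{\left(4 \right)} \right)} \right)} - -20\right) - 33\right) 3 = \left(\left(\left(2 - 2 \left(- \frac{2}{-5}\right)^{2}\right) - -20\right) - 33\right) 3 = \left(\left(\left(2 - 2 \left(\left(-2\right) \left(- \frac{1}{5}\right)\right)^{2}\right) + 20\right) - 33\right) 3 = \left(\left(\left(2 - 2 \left(\frac{2}{5}\right)^{2}\right) + 20\right) - 33\right) 3 = \left(\left(\left(2 - \frac{8}{25}\right) + 20\right) - 33\right) 3 = \left(\left(\frac{42}{25} + 20\right) - 33\right) 3 = \left(\frac{542}{25} - 33\right) 3 = \left(- \frac{283}{25}\right) 3 = - \frac{849}{25}$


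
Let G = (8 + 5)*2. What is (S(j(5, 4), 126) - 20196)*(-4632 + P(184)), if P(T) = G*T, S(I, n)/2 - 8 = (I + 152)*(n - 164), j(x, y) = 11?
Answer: -4950336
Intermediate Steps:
G = 26 (G = 13*2 = 26)
S(I, n) = 16 + 2*(-164 + n)*(152 + I) (S(I, n) = 16 + 2*((I + 152)*(n - 164)) = 16 + 2*((152 + I)*(-164 + n)) = 16 + 2*((-164 + n)*(152 + I)) = 16 + 2*(-164 + n)*(152 + I))
P(T) = 26*T
(S(j(5, 4), 126) - 20196)*(-4632 + P(184)) = ((-49840 - 328*11 + 304*126 + 2*11*126) - 20196)*(-4632 + 26*184) = ((-49840 - 3608 + 38304 + 2772) - 20196)*(-4632 + 4784) = (-12372 - 20196)*152 = -32568*152 = -4950336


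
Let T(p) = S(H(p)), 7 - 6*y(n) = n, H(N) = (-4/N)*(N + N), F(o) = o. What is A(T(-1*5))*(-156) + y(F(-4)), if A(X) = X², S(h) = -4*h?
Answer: -958453/6 ≈ -1.5974e+5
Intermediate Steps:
H(N) = -8 (H(N) = (-4/N)*(2*N) = -8)
y(n) = 7/6 - n/6
T(p) = 32 (T(p) = -4*(-8) = 32)
A(T(-1*5))*(-156) + y(F(-4)) = 32²*(-156) + (7/6 - ⅙*(-4)) = 1024*(-156) + (7/6 + ⅔) = -159744 + 11/6 = -958453/6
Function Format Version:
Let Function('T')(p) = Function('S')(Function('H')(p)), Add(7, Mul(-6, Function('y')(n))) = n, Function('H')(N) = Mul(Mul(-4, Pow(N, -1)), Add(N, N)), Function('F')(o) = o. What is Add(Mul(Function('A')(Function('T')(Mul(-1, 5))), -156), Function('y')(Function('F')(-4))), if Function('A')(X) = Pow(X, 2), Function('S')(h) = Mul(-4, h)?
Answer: Rational(-958453, 6) ≈ -1.5974e+5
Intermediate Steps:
Function('H')(N) = -8 (Function('H')(N) = Mul(Mul(-4, Pow(N, -1)), Mul(2, N)) = -8)
Function('y')(n) = Add(Rational(7, 6), Mul(Rational(-1, 6), n))
Function('T')(p) = 32 (Function('T')(p) = Mul(-4, -8) = 32)
Add(Mul(Function('A')(Function('T')(Mul(-1, 5))), -156), Function('y')(Function('F')(-4))) = Add(Mul(Pow(32, 2), -156), Add(Rational(7, 6), Mul(Rational(-1, 6), -4))) = Add(Mul(1024, -156), Add(Rational(7, 6), Rational(2, 3))) = Add(-159744, Rational(11, 6)) = Rational(-958453, 6)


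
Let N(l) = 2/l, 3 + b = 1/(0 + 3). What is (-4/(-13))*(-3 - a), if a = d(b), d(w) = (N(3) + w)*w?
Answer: -100/39 ≈ -2.5641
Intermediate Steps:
b = -8/3 (b = -3 + 1/(0 + 3) = -3 + 1/3 = -3 + ⅓ = -8/3 ≈ -2.6667)
d(w) = w*(⅔ + w) (d(w) = (2/3 + w)*w = (2*(⅓) + w)*w = (⅔ + w)*w = w*(⅔ + w))
a = 16/3 (a = (⅓)*(-8/3)*(2 + 3*(-8/3)) = (⅓)*(-8/3)*(2 - 8) = (⅓)*(-8/3)*(-6) = 16/3 ≈ 5.3333)
(-4/(-13))*(-3 - a) = (-4/(-13))*(-3 - 1*16/3) = (-1/13*(-4))*(-3 - 16/3) = (4/13)*(-25/3) = -100/39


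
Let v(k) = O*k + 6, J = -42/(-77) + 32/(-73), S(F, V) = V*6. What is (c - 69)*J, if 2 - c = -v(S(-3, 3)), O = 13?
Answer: 14878/803 ≈ 18.528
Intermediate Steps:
S(F, V) = 6*V
J = 86/803 (J = -42*(-1/77) + 32*(-1/73) = 6/11 - 32/73 = 86/803 ≈ 0.10710)
v(k) = 6 + 13*k (v(k) = 13*k + 6 = 6 + 13*k)
c = 242 (c = 2 - (-1)*(6 + 13*(6*3)) = 2 - (-1)*(6 + 13*18) = 2 - (-1)*(6 + 234) = 2 - (-1)*240 = 2 - 1*(-240) = 2 + 240 = 242)
(c - 69)*J = (242 - 69)*(86/803) = 173*(86/803) = 14878/803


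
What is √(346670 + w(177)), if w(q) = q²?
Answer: √377999 ≈ 614.82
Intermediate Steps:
√(346670 + w(177)) = √(346670 + 177²) = √(346670 + 31329) = √377999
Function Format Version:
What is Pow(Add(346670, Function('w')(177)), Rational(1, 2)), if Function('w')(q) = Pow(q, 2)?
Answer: Pow(377999, Rational(1, 2)) ≈ 614.82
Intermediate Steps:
Pow(Add(346670, Function('w')(177)), Rational(1, 2)) = Pow(Add(346670, Pow(177, 2)), Rational(1, 2)) = Pow(Add(346670, 31329), Rational(1, 2)) = Pow(377999, Rational(1, 2))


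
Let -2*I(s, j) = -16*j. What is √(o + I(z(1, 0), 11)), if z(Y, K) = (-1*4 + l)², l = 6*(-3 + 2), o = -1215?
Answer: 7*I*√23 ≈ 33.571*I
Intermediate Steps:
l = -6 (l = 6*(-1) = -6)
z(Y, K) = 100 (z(Y, K) = (-1*4 - 6)² = (-4 - 6)² = (-10)² = 100)
I(s, j) = 8*j (I(s, j) = -(-8)*j = 8*j)
√(o + I(z(1, 0), 11)) = √(-1215 + 8*11) = √(-1215 + 88) = √(-1127) = 7*I*√23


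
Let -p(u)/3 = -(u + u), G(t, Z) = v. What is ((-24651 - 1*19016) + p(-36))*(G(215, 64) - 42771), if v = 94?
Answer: 1872794791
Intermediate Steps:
G(t, Z) = 94
p(u) = 6*u (p(u) = -(-3)*(u + u) = -(-3)*2*u = -(-6)*u = 6*u)
((-24651 - 1*19016) + p(-36))*(G(215, 64) - 42771) = ((-24651 - 1*19016) + 6*(-36))*(94 - 42771) = ((-24651 - 19016) - 216)*(-42677) = (-43667 - 216)*(-42677) = -43883*(-42677) = 1872794791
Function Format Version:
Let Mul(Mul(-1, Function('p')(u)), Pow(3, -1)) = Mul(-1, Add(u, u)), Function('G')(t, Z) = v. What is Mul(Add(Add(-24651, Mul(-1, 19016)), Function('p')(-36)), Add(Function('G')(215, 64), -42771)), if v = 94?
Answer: 1872794791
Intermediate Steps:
Function('G')(t, Z) = 94
Function('p')(u) = Mul(6, u) (Function('p')(u) = Mul(-3, Mul(-1, Add(u, u))) = Mul(-3, Mul(-1, Mul(2, u))) = Mul(-3, Mul(-2, u)) = Mul(6, u))
Mul(Add(Add(-24651, Mul(-1, 19016)), Function('p')(-36)), Add(Function('G')(215, 64), -42771)) = Mul(Add(Add(-24651, Mul(-1, 19016)), Mul(6, -36)), Add(94, -42771)) = Mul(Add(Add(-24651, -19016), -216), -42677) = Mul(Add(-43667, -216), -42677) = Mul(-43883, -42677) = 1872794791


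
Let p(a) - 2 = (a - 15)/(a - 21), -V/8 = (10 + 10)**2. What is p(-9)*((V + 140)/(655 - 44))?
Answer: -8568/611 ≈ -14.023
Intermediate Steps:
V = -3200 (V = -8*(10 + 10)**2 = -8*20**2 = -8*400 = -3200)
p(a) = 2 + (-15 + a)/(-21 + a) (p(a) = 2 + (a - 15)/(a - 21) = 2 + (-15 + a)/(-21 + a))
p(-9)*((V + 140)/(655 - 44)) = (3*(-19 - 9)/(-21 - 9))*((-3200 + 140)/(655 - 44)) = (3*(-28)/(-30))*(-3060/611) = (3*(-1/30)*(-28))*(-3060*1/611) = (14/5)*(-3060/611) = -8568/611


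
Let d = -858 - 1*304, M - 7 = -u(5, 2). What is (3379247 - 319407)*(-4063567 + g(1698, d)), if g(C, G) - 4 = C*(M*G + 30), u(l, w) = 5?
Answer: -24352578096000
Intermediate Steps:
M = 2 (M = 7 - 1*5 = 7 - 5 = 2)
d = -1162 (d = -858 - 304 = -1162)
g(C, G) = 4 + C*(30 + 2*G) (g(C, G) = 4 + C*(2*G + 30) = 4 + C*(30 + 2*G))
(3379247 - 319407)*(-4063567 + g(1698, d)) = (3379247 - 319407)*(-4063567 + (4 + 30*1698 + 2*1698*(-1162))) = 3059840*(-4063567 + (4 + 50940 - 3946152)) = 3059840*(-4063567 - 3895208) = 3059840*(-7958775) = -24352578096000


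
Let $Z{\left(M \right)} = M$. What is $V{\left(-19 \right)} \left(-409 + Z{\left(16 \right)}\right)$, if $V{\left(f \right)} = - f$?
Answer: $-7467$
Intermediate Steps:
$V{\left(-19 \right)} \left(-409 + Z{\left(16 \right)}\right) = \left(-1\right) \left(-19\right) \left(-409 + 16\right) = 19 \left(-393\right) = -7467$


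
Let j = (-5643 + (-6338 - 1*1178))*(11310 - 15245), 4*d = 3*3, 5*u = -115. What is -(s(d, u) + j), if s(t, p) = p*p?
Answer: -51781194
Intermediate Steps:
u = -23 (u = (⅕)*(-115) = -23)
d = 9/4 (d = (3*3)/4 = (¼)*9 = 9/4 ≈ 2.2500)
j = 51780665 (j = (-5643 + (-6338 - 1178))*(-3935) = (-5643 - 7516)*(-3935) = -13159*(-3935) = 51780665)
s(t, p) = p²
-(s(d, u) + j) = -((-23)² + 51780665) = -(529 + 51780665) = -1*51781194 = -51781194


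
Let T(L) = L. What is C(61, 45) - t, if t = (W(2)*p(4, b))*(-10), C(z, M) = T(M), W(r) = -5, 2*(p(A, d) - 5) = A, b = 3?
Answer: -305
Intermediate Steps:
p(A, d) = 5 + A/2
C(z, M) = M
t = 350 (t = -5*(5 + (½)*4)*(-10) = -5*(5 + 2)*(-10) = -5*7*(-10) = -35*(-10) = 350)
C(61, 45) - t = 45 - 1*350 = 45 - 350 = -305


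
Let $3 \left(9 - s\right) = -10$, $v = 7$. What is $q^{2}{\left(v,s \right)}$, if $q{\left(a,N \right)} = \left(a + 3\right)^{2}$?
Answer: $10000$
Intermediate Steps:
$s = \frac{37}{3}$ ($s = 9 - - \frac{10}{3} = 9 + \frac{10}{3} = \frac{37}{3} \approx 12.333$)
$q{\left(a,N \right)} = \left(3 + a\right)^{2}$
$q^{2}{\left(v,s \right)} = \left(\left(3 + 7\right)^{2}\right)^{2} = \left(10^{2}\right)^{2} = 100^{2} = 10000$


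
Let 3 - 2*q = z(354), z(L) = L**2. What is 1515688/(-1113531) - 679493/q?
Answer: 147037514358/15504434467 ≈ 9.4836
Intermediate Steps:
q = -125313/2 (q = 3/2 - 1/2*354**2 = 3/2 - 1/2*125316 = 3/2 - 62658 = -125313/2 ≈ -62657.)
1515688/(-1113531) - 679493/q = 1515688/(-1113531) - 679493/(-125313/2) = 1515688*(-1/1113531) - 679493*(-2/125313) = -1515688/1113531 + 1358986/125313 = 147037514358/15504434467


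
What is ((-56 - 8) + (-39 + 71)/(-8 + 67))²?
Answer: 14017536/3481 ≈ 4026.9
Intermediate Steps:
((-56 - 8) + (-39 + 71)/(-8 + 67))² = (-64 + 32/59)² = (-3744/59)² = 14017536/3481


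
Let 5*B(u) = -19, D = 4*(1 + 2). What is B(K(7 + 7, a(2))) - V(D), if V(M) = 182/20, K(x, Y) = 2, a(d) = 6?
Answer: -129/10 ≈ -12.900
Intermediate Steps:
D = 12 (D = 4*3 = 12)
V(M) = 91/10 (V(M) = 182*(1/20) = 91/10)
B(u) = -19/5 (B(u) = (⅕)*(-19) = -19/5)
B(K(7 + 7, a(2))) - V(D) = -19/5 - 1*91/10 = -19/5 - 91/10 = -129/10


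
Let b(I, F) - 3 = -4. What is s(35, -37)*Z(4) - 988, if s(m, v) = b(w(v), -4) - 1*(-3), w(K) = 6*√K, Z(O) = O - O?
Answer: -988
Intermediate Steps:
Z(O) = 0
b(I, F) = -1 (b(I, F) = 3 - 4 = -1)
s(m, v) = 2 (s(m, v) = -1 - 1*(-3) = -1 + 3 = 2)
s(35, -37)*Z(4) - 988 = 2*0 - 988 = 0 - 988 = -988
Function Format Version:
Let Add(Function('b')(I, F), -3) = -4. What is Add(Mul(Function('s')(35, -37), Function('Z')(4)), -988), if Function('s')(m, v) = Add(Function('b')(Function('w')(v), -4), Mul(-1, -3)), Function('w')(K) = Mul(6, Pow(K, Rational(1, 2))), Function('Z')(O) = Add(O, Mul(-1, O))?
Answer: -988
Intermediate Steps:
Function('Z')(O) = 0
Function('b')(I, F) = -1 (Function('b')(I, F) = Add(3, -4) = -1)
Function('s')(m, v) = 2 (Function('s')(m, v) = Add(-1, Mul(-1, -3)) = Add(-1, 3) = 2)
Add(Mul(Function('s')(35, -37), Function('Z')(4)), -988) = Add(Mul(2, 0), -988) = Add(0, -988) = -988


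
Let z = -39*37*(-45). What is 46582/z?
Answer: 46582/64935 ≈ 0.71736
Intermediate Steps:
z = 64935 (z = -1443*(-45) = 64935)
46582/z = 46582/64935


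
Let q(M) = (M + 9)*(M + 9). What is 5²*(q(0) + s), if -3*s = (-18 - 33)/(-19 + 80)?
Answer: 123950/61 ≈ 2032.0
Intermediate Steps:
s = 17/61 (s = -(-18 - 33)/(3*(-19 + 80)) = -(-17)/61 = -⅓*(-51/61) = 17/61 ≈ 0.27869)
q(M) = (9 + M)² (q(M) = (9 + M)*(9 + M) = (9 + M)²)
5²*(q(0) + s) = 5²*((9 + 0)² + 17/61) = 25*(9² + 17/61) = 25*(81 + 17/61) = 25*(4958/61) = 123950/61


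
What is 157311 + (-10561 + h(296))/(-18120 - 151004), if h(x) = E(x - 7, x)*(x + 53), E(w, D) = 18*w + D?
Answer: 26603157323/169124 ≈ 1.5730e+5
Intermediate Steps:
E(w, D) = D + 18*w
h(x) = (-126 + 19*x)*(53 + x) (h(x) = (x + 18*(x - 7))*(x + 53) = (x + 18*(-7 + x))*(53 + x) = (x + (-126 + 18*x))*(53 + x) = (-126 + 19*x)*(53 + x))
157311 + (-10561 + h(296))/(-18120 - 151004) = 157311 + (-10561 + (-126 + 19*296)*(53 + 296))/(-18120 - 151004) = 157311 + (-10561 + (-126 + 5624)*349)/(-169124) = 157311 + (-10561 + 5498*349)*(-1/169124) = 157311 + (-10561 + 1918802)*(-1/169124) = 157311 + 1908241*(-1/169124) = 157311 - 1908241/169124 = 26603157323/169124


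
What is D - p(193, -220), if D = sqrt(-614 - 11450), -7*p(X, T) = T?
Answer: -220/7 + 4*I*sqrt(754) ≈ -31.429 + 109.84*I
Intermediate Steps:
p(X, T) = -T/7
D = 4*I*sqrt(754) (D = sqrt(-12064) = 4*I*sqrt(754) ≈ 109.84*I)
D - p(193, -220) = 4*I*sqrt(754) - (-1)*(-220)/7 = 4*I*sqrt(754) - 1*220/7 = 4*I*sqrt(754) - 220/7 = -220/7 + 4*I*sqrt(754)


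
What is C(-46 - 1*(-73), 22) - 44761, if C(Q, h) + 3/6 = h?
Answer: -89479/2 ≈ -44740.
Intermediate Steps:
C(Q, h) = -1/2 + h
C(-46 - 1*(-73), 22) - 44761 = (-1/2 + 22) - 44761 = 43/2 - 44761 = -89479/2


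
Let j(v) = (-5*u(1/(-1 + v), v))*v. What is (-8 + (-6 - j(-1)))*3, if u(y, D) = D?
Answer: -27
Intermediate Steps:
j(v) = -5*v² (j(v) = (-5*v)*v = -5*v²)
(-8 + (-6 - j(-1)))*3 = (-8 + (-6 - (-5)*(-1)²))*3 = (-8 + (-6 - (-5)))*3 = (-8 + (-6 - 1*(-5)))*3 = (-8 + (-6 + 5))*3 = (-8 - 1)*3 = -9*3 = -27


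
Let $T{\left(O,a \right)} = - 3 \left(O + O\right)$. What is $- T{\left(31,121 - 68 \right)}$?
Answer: $186$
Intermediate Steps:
$T{\left(O,a \right)} = - 6 O$ ($T{\left(O,a \right)} = - 3 \cdot 2 O = - 6 O$)
$- T{\left(31,121 - 68 \right)} = - \left(-6\right) 31 = \left(-1\right) \left(-186\right) = 186$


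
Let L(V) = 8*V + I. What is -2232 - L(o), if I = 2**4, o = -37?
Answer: -1952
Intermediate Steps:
I = 16
L(V) = 16 + 8*V (L(V) = 8*V + 16 = 16 + 8*V)
-2232 - L(o) = -2232 - (16 + 8*(-37)) = -2232 - (16 - 296) = -2232 - 1*(-280) = -2232 + 280 = -1952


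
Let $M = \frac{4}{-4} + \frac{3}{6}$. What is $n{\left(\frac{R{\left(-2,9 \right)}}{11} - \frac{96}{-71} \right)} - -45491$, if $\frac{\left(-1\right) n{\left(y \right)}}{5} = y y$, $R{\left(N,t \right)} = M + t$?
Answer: $\frac{110935864599}{2439844} \approx 45468.0$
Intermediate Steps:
$M = - \frac{1}{2}$ ($M = 4 \left(- \frac{1}{4}\right) + 3 \cdot \frac{1}{6} = -1 + \frac{1}{2} = - \frac{1}{2} \approx -0.5$)
$R{\left(N,t \right)} = - \frac{1}{2} + t$
$n{\left(y \right)} = - 5 y^{2}$ ($n{\left(y \right)} = - 5 y y = - 5 y^{2}$)
$n{\left(\frac{R{\left(-2,9 \right)}}{11} - \frac{96}{-71} \right)} - -45491 = - 5 \left(\frac{- \frac{1}{2} + 9}{11} - \frac{96}{-71}\right)^{2} - -45491 = - 5 \left(\frac{17}{2} \cdot \frac{1}{11} - - \frac{96}{71}\right)^{2} + 45491 = - 5 \left(\frac{17}{22} + \frac{96}{71}\right)^{2} + 45491 = - 5 \left(\frac{3319}{1562}\right)^{2} + 45491 = \left(-5\right) \frac{11015761}{2439844} + 45491 = - \frac{55078805}{2439844} + 45491 = \frac{110935864599}{2439844}$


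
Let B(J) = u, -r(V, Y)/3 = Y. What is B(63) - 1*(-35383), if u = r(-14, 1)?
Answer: 35380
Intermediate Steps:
r(V, Y) = -3*Y
u = -3 (u = -3*1 = -3)
B(J) = -3
B(63) - 1*(-35383) = -3 - 1*(-35383) = -3 + 35383 = 35380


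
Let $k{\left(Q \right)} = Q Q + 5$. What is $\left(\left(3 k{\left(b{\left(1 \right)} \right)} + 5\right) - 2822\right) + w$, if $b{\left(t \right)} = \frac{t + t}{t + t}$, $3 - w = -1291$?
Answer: $-1505$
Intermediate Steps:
$w = 1294$ ($w = 3 - -1291 = 3 + 1291 = 1294$)
$b{\left(t \right)} = 1$ ($b{\left(t \right)} = \frac{2 t}{2 t} = 2 t \frac{1}{2 t} = 1$)
$k{\left(Q \right)} = 5 + Q^{2}$ ($k{\left(Q \right)} = Q^{2} + 5 = 5 + Q^{2}$)
$\left(\left(3 k{\left(b{\left(1 \right)} \right)} + 5\right) - 2822\right) + w = \left(\left(3 \left(5 + 1^{2}\right) + 5\right) - 2822\right) + 1294 = \left(\left(3 \left(5 + 1\right) + 5\right) - 2822\right) + 1294 = \left(\left(3 \cdot 6 + 5\right) - 2822\right) + 1294 = \left(\left(18 + 5\right) - 2822\right) + 1294 = \left(23 - 2822\right) + 1294 = -2799 + 1294 = -1505$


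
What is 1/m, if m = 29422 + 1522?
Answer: 1/30944 ≈ 3.2316e-5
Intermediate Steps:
m = 30944
1/m = 1/30944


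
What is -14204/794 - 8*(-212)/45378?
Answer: -160800622/9007533 ≈ -17.852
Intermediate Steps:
-14204/794 - 8*(-212)/45378 = -14204*1/794 + 1696*(1/45378) = -7102/397 + 848/22689 = -160800622/9007533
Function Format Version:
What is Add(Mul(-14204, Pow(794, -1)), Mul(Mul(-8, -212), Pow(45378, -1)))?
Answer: Rational(-160800622, 9007533) ≈ -17.852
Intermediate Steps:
Add(Mul(-14204, Pow(794, -1)), Mul(Mul(-8, -212), Pow(45378, -1))) = Add(Mul(-14204, Rational(1, 794)), Mul(1696, Rational(1, 45378))) = Add(Rational(-7102, 397), Rational(848, 22689)) = Rational(-160800622, 9007533)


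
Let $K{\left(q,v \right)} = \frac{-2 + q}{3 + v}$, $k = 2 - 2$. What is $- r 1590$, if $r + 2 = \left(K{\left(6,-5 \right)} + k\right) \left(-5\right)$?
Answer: $-12720$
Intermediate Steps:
$k = 0$
$K{\left(q,v \right)} = \frac{-2 + q}{3 + v}$
$r = 8$ ($r = -2 + \left(\frac{-2 + 6}{3 - 5} + 0\right) \left(-5\right) = -2 + \left(\frac{1}{-2} \cdot 4 + 0\right) \left(-5\right) = -2 + \left(\left(- \frac{1}{2}\right) 4 + 0\right) \left(-5\right) = -2 + \left(-2 + 0\right) \left(-5\right) = -2 - -10 = -2 + 10 = 8$)
$- r 1590 = - 8 \cdot 1590 = \left(-1\right) 12720 = -12720$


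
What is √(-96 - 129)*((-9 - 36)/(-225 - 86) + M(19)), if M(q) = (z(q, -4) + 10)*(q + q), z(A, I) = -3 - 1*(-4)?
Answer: 1950645*I/311 ≈ 6272.2*I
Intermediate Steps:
z(A, I) = 1 (z(A, I) = -3 + 4 = 1)
M(q) = 22*q (M(q) = (1 + 10)*(q + q) = 11*(2*q) = 22*q)
√(-96 - 129)*((-9 - 36)/(-225 - 86) + M(19)) = √(-96 - 129)*((-9 - 36)/(-225 - 86) + 22*19) = √(-225)*(-45/(-311) + 418) = (15*I)*(-45*(-1/311) + 418) = (15*I)*(45/311 + 418) = (15*I)*(130043/311) = 1950645*I/311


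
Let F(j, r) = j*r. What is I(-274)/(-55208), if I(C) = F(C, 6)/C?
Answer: -3/27604 ≈ -0.00010868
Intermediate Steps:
I(C) = 6 (I(C) = (C*6)/C = (6*C)/C = 6)
I(-274)/(-55208) = 6/(-55208) = 6*(-1/55208) = -3/27604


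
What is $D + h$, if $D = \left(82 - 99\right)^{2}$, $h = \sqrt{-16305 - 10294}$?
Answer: $289 + i \sqrt{26599} \approx 289.0 + 163.09 i$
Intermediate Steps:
$h = i \sqrt{26599}$ ($h = \sqrt{-26599} = i \sqrt{26599} \approx 163.09 i$)
$D = 289$ ($D = \left(-17\right)^{2} = 289$)
$D + h = 289 + i \sqrt{26599}$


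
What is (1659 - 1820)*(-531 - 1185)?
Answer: 276276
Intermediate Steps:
(1659 - 1820)*(-531 - 1185) = -161*(-1716) = 276276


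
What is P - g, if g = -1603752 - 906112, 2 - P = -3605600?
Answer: 6115466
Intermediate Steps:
P = 3605602 (P = 2 - 1*(-3605600) = 2 + 3605600 = 3605602)
g = -2509864
P - g = 3605602 - 1*(-2509864) = 3605602 + 2509864 = 6115466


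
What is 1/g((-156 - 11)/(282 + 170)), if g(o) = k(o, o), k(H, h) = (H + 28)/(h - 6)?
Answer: -2879/12489 ≈ -0.23052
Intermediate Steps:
k(H, h) = (28 + H)/(-6 + h)
g(o) = (28 + o)/(-6 + o)
1/g((-156 - 11)/(282 + 170)) = 1/((28 + (-156 - 11)/(282 + 170))/(-6 + (-156 - 11)/(282 + 170))) = 1/((28 - 167/452)/(-6 - 167/452)) = 1/((12489/452)/(-2879/452)) = 1/(-452/2879*12489/452) = 1/(-12489/2879) = -2879/12489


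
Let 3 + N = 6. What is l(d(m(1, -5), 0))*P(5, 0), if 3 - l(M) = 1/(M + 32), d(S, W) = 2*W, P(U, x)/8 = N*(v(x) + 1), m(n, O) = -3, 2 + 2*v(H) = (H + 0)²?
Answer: 0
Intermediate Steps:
v(H) = -1 + H²/2 (v(H) = -1 + (H + 0)²/2 = -1 + H²/2)
N = 3 (N = -3 + 6 = 3)
P(U, x) = 12*x² (P(U, x) = 8*(3*((-1 + x²/2) + 1)) = 8*(3*(x²/2)) = 8*(3*x²/2) = 12*x²)
l(M) = 3 - 1/(32 + M) (l(M) = 3 - 1/(M + 32) = 3 - 1/(32 + M))
l(d(m(1, -5), 0))*P(5, 0) = ((95 + 3*(2*0))/(32 + 2*0))*(12*0²) = ((95 + 3*0)/(32 + 0))*(12*0) = ((95 + 0)/32)*0 = ((1/32)*95)*0 = (95/32)*0 = 0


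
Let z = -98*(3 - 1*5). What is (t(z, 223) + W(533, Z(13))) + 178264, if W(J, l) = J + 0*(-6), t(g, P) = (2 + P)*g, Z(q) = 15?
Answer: 222897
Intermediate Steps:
z = 196 (z = -98*(3 - 5) = -98*(-2) = 196)
t(g, P) = g*(2 + P)
W(J, l) = J (W(J, l) = J + 0 = J)
(t(z, 223) + W(533, Z(13))) + 178264 = (196*(2 + 223) + 533) + 178264 = (196*225 + 533) + 178264 = (44100 + 533) + 178264 = 44633 + 178264 = 222897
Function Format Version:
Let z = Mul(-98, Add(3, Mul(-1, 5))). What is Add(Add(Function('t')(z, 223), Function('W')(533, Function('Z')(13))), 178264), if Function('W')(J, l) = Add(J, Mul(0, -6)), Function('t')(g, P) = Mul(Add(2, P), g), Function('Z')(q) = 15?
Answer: 222897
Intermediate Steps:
z = 196 (z = Mul(-98, Add(3, -5)) = Mul(-98, -2) = 196)
Function('t')(g, P) = Mul(g, Add(2, P))
Function('W')(J, l) = J (Function('W')(J, l) = Add(J, 0) = J)
Add(Add(Function('t')(z, 223), Function('W')(533, Function('Z')(13))), 178264) = Add(Add(Mul(196, Add(2, 223)), 533), 178264) = Add(Add(Mul(196, 225), 533), 178264) = Add(Add(44100, 533), 178264) = Add(44633, 178264) = 222897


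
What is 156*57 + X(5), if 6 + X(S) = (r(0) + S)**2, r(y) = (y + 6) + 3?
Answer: 9082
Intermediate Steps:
r(y) = 9 + y (r(y) = (6 + y) + 3 = 9 + y)
X(S) = -6 + (9 + S)**2 (X(S) = -6 + ((9 + 0) + S)**2 = -6 + (9 + S)**2)
156*57 + X(5) = 156*57 + (-6 + (9 + 5)**2) = 8892 + (-6 + 14**2) = 8892 + (-6 + 196) = 8892 + 190 = 9082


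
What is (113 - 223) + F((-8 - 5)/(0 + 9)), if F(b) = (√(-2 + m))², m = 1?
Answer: -111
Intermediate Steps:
F(b) = -1 (F(b) = (√(-2 + 1))² = (√(-1))² = I² = -1)
(113 - 223) + F((-8 - 5)/(0 + 9)) = (113 - 223) - 1 = -110 - 1 = -111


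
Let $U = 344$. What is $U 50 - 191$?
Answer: $17009$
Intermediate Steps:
$U 50 - 191 = 344 \cdot 50 - 191 = 17200 - 191 = 17009$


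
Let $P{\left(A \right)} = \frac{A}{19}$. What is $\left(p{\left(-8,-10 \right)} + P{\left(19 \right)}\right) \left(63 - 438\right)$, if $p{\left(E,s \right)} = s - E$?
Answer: $375$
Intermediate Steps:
$P{\left(A \right)} = \frac{A}{19}$ ($P{\left(A \right)} = A \frac{1}{19} = \frac{A}{19}$)
$\left(p{\left(-8,-10 \right)} + P{\left(19 \right)}\right) \left(63 - 438\right) = \left(\left(-10 - -8\right) + \frac{1}{19} \cdot 19\right) \left(63 - 438\right) = \left(\left(-10 + 8\right) + 1\right) \left(-375\right) = \left(-2 + 1\right) \left(-375\right) = \left(-1\right) \left(-375\right) = 375$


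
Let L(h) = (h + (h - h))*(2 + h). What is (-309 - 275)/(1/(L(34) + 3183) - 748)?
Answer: 2573688/3296435 ≈ 0.78075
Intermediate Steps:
L(h) = h*(2 + h) (L(h) = (h + 0)*(2 + h) = h*(2 + h))
(-309 - 275)/(1/(L(34) + 3183) - 748) = (-309 - 275)/(1/(34*(2 + 34) + 3183) - 748) = -584/(1/(34*36 + 3183) - 748) = -584/(1/(1224 + 3183) - 748) = -584/(1/4407 - 748) = -584/(-3296435/4407) = -584*(-4407/3296435) = 2573688/3296435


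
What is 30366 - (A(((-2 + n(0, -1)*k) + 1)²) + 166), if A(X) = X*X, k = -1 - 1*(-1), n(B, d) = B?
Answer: 30199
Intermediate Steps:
k = 0 (k = -1 + 1 = 0)
A(X) = X²
30366 - (A(((-2 + n(0, -1)*k) + 1)²) + 166) = 30366 - ((((-2 + 0*0) + 1)²)² + 166) = 30366 - ((((-2 + 0) + 1)²)² + 166) = 30366 - (((-2 + 1)²)² + 166) = 30366 - (((-1)²)² + 166) = 30366 - (1² + 166) = 30366 - (1 + 166) = 30366 - 1*167 = 30366 - 167 = 30199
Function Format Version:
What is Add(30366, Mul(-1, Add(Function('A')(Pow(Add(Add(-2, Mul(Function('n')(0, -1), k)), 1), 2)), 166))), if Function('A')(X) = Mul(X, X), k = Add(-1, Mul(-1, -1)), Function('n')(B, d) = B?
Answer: 30199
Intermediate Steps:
k = 0 (k = Add(-1, 1) = 0)
Function('A')(X) = Pow(X, 2)
Add(30366, Mul(-1, Add(Function('A')(Pow(Add(Add(-2, Mul(Function('n')(0, -1), k)), 1), 2)), 166))) = Add(30366, Mul(-1, Add(Pow(Pow(Add(Add(-2, Mul(0, 0)), 1), 2), 2), 166))) = Add(30366, Mul(-1, Add(Pow(Pow(Add(Add(-2, 0), 1), 2), 2), 166))) = Add(30366, Mul(-1, Add(Pow(Pow(Add(-2, 1), 2), 2), 166))) = Add(30366, Mul(-1, Add(Pow(Pow(-1, 2), 2), 166))) = Add(30366, Mul(-1, Add(Pow(1, 2), 166))) = Add(30366, Mul(-1, Add(1, 166))) = Add(30366, Mul(-1, 167)) = Add(30366, -167) = 30199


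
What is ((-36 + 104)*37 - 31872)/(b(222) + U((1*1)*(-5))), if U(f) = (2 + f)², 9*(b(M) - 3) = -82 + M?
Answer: -66051/62 ≈ -1065.3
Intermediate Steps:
b(M) = -55/9 + M/9 (b(M) = 3 + (-82 + M)/9 = 3 + (-82/9 + M/9) = -55/9 + M/9)
((-36 + 104)*37 - 31872)/(b(222) + U((1*1)*(-5))) = ((-36 + 104)*37 - 31872)/((-55/9 + (⅑)*222) + (2 + (1*1)*(-5))²) = (68*37 - 31872)/((-55/9 + 74/3) + (2 + 1*(-5))²) = (2516 - 31872)/(167/9 + (2 - 5)²) = -29356/(167/9 + (-3)²) = -29356/(167/9 + 9) = -29356/248/9 = -29356*9/248 = -66051/62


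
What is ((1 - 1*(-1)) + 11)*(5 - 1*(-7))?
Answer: 156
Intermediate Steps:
((1 - 1*(-1)) + 11)*(5 - 1*(-7)) = ((1 + 1) + 11)*(5 + 7) = (2 + 11)*12 = 13*12 = 156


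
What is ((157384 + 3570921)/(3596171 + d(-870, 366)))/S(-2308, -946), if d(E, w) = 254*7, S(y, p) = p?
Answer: -3728305/3403659754 ≈ -0.0010954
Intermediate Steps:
d(E, w) = 1778
((157384 + 3570921)/(3596171 + d(-870, 366)))/S(-2308, -946) = ((157384 + 3570921)/(3596171 + 1778))/(-946) = (3728305/3597949)*(-1/946) = -3728305/3403659754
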